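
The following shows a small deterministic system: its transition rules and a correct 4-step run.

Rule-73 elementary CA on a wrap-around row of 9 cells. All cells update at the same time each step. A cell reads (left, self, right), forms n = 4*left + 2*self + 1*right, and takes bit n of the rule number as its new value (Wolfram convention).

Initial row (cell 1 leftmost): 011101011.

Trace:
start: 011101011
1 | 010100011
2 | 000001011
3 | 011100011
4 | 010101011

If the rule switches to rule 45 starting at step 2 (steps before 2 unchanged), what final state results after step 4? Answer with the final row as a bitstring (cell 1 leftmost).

(re-executing steps 2..4 under rule 45; state before step 2: 010100011)
2 | 111101010
3 | 100011111
4 | 001010000

001010000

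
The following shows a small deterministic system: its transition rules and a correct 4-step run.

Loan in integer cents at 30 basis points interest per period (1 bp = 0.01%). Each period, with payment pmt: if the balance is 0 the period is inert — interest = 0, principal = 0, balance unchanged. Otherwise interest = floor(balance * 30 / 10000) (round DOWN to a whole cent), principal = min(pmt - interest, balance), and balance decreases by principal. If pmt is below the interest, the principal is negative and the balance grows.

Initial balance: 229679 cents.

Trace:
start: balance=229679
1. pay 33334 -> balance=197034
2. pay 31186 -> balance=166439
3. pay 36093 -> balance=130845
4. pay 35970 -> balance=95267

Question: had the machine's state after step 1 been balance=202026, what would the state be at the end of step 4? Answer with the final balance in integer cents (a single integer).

100304

state after step 1 := balance=202026
2. pay 31186 -> balance=171446
3. pay 36093 -> balance=135867
4. pay 35970 -> balance=100304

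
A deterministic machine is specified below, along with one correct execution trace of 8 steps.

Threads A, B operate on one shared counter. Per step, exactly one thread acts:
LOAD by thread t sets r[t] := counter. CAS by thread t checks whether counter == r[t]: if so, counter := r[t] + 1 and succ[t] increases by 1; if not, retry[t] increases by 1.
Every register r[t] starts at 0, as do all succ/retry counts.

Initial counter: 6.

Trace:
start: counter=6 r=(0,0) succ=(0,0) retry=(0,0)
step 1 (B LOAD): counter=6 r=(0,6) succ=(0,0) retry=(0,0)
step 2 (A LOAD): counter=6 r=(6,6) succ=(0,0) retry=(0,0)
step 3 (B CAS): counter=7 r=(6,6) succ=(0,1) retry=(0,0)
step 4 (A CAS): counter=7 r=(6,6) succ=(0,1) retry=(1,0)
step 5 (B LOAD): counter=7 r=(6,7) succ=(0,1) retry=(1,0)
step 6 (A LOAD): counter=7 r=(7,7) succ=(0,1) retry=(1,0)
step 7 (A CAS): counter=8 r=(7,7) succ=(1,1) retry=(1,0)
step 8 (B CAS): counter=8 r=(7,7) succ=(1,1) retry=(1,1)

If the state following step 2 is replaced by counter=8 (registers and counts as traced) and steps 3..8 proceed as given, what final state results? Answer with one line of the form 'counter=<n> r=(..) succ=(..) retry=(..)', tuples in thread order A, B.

state after step 2 := counter=8 r=(6,6) succ=(0,0) retry=(0,0)
step 3 (B CAS): counter=8 r=(6,6) succ=(0,0) retry=(0,1)
step 4 (A CAS): counter=8 r=(6,6) succ=(0,0) retry=(1,1)
step 5 (B LOAD): counter=8 r=(6,8) succ=(0,0) retry=(1,1)
step 6 (A LOAD): counter=8 r=(8,8) succ=(0,0) retry=(1,1)
step 7 (A CAS): counter=9 r=(8,8) succ=(1,0) retry=(1,1)
step 8 (B CAS): counter=9 r=(8,8) succ=(1,0) retry=(1,2)

counter=9 r=(8,8) succ=(1,0) retry=(1,2)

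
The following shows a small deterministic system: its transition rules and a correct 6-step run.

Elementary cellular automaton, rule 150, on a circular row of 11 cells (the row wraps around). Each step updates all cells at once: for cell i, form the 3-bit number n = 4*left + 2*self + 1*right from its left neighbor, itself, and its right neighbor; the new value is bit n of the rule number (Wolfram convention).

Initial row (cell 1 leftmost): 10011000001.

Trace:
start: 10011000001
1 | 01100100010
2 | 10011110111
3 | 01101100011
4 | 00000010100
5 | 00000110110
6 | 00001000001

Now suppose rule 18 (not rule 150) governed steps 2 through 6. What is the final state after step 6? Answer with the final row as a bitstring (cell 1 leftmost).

00000100010

(re-executing steps 2..6 under rule 18; state before step 2: 01100100010)
2 | 10011010101
3 | 01100000000
4 | 10010000000
5 | 01101000001
6 | 00000100010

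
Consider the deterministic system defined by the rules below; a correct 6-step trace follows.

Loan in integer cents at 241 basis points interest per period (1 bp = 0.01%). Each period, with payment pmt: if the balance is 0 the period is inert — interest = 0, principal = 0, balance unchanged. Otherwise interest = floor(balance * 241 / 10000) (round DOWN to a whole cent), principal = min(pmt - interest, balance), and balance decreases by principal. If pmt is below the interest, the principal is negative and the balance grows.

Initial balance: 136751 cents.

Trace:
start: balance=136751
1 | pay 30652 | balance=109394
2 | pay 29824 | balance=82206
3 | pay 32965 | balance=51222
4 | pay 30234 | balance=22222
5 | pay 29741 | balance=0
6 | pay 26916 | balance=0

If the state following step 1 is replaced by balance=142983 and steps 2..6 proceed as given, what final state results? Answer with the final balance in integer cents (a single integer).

3767

state after step 1 := balance=142983
2 | pay 29824 | balance=116604
3 | pay 32965 | balance=86449
4 | pay 30234 | balance=58298
5 | pay 29741 | balance=29961
6 | pay 26916 | balance=3767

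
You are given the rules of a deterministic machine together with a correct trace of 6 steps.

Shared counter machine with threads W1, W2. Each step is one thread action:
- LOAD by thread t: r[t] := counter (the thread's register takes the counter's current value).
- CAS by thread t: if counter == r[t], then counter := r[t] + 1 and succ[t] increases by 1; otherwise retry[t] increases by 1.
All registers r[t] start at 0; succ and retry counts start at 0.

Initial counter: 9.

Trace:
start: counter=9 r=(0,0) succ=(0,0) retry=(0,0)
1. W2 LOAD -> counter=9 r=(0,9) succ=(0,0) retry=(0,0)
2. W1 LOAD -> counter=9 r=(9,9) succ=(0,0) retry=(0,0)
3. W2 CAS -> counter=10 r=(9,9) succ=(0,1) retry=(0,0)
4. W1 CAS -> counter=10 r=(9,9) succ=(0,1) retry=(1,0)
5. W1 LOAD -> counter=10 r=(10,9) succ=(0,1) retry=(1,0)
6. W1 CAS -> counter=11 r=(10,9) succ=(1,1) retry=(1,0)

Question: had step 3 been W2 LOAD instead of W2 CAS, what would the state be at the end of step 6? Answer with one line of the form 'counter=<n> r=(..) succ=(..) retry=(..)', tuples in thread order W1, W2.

counter=11 r=(10,9) succ=(2,0) retry=(0,0)

(re-executing from step 3 with the substitution; state before step 3: counter=9 r=(9,9) succ=(0,0) retry=(0,0))
3. W2 LOAD -> counter=9 r=(9,9) succ=(0,0) retry=(0,0)
4. W1 CAS -> counter=10 r=(9,9) succ=(1,0) retry=(0,0)
5. W1 LOAD -> counter=10 r=(10,9) succ=(1,0) retry=(0,0)
6. W1 CAS -> counter=11 r=(10,9) succ=(2,0) retry=(0,0)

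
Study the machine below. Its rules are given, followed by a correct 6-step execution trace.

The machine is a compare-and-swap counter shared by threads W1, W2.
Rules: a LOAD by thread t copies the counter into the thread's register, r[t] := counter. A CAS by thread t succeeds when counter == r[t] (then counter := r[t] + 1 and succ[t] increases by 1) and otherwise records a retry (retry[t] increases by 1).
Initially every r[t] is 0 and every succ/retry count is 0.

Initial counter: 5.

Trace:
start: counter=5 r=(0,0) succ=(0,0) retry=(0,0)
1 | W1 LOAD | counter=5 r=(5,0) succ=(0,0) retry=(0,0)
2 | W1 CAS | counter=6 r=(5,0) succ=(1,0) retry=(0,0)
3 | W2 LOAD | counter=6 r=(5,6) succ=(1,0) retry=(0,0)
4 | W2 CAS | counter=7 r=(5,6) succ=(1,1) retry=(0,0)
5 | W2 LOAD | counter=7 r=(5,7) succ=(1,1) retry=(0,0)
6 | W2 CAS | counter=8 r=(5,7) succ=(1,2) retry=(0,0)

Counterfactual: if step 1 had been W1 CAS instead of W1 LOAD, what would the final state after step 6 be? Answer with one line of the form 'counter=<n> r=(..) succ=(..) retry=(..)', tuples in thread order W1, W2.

counter=7 r=(0,6) succ=(0,2) retry=(2,0)

(re-executing from step 1 with the substitution; state before step 1: counter=5 r=(0,0) succ=(0,0) retry=(0,0))
1 | W1 CAS | counter=5 r=(0,0) succ=(0,0) retry=(1,0)
2 | W1 CAS | counter=5 r=(0,0) succ=(0,0) retry=(2,0)
3 | W2 LOAD | counter=5 r=(0,5) succ=(0,0) retry=(2,0)
4 | W2 CAS | counter=6 r=(0,5) succ=(0,1) retry=(2,0)
5 | W2 LOAD | counter=6 r=(0,6) succ=(0,1) retry=(2,0)
6 | W2 CAS | counter=7 r=(0,6) succ=(0,2) retry=(2,0)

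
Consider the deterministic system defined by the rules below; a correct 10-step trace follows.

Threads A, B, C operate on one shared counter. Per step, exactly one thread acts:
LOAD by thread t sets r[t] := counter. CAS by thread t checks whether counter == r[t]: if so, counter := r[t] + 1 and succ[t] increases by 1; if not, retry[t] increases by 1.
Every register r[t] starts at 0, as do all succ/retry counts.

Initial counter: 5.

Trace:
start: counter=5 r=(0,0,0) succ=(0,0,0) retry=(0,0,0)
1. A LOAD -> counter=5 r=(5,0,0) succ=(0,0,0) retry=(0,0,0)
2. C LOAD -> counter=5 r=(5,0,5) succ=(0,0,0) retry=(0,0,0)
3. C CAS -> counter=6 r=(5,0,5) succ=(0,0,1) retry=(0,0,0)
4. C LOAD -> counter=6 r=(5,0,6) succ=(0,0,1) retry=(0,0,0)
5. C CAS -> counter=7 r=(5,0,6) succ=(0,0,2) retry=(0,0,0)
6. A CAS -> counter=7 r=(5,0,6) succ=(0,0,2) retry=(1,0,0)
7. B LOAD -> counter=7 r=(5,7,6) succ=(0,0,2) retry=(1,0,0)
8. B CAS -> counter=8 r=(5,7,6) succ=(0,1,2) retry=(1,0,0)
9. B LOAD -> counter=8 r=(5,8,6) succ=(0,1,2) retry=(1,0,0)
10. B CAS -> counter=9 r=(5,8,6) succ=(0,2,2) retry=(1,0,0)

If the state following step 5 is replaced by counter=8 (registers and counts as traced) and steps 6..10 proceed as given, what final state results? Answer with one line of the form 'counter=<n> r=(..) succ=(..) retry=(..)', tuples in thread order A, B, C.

counter=10 r=(5,9,6) succ=(0,2,2) retry=(1,0,0)

state after step 5 := counter=8 r=(5,0,6) succ=(0,0,2) retry=(0,0,0)
6. A CAS -> counter=8 r=(5,0,6) succ=(0,0,2) retry=(1,0,0)
7. B LOAD -> counter=8 r=(5,8,6) succ=(0,0,2) retry=(1,0,0)
8. B CAS -> counter=9 r=(5,8,6) succ=(0,1,2) retry=(1,0,0)
9. B LOAD -> counter=9 r=(5,9,6) succ=(0,1,2) retry=(1,0,0)
10. B CAS -> counter=10 r=(5,9,6) succ=(0,2,2) retry=(1,0,0)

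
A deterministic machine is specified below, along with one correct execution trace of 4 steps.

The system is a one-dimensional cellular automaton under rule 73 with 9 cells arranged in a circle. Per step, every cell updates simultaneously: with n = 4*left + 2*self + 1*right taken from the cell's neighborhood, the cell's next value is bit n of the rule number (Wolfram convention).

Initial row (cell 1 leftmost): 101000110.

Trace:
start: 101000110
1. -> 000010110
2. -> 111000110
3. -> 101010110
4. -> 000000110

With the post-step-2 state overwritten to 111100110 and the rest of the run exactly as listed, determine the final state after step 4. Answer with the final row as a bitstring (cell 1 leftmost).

state after step 2 := 111100110
3. -> 100100110
4. -> 000000110

000000110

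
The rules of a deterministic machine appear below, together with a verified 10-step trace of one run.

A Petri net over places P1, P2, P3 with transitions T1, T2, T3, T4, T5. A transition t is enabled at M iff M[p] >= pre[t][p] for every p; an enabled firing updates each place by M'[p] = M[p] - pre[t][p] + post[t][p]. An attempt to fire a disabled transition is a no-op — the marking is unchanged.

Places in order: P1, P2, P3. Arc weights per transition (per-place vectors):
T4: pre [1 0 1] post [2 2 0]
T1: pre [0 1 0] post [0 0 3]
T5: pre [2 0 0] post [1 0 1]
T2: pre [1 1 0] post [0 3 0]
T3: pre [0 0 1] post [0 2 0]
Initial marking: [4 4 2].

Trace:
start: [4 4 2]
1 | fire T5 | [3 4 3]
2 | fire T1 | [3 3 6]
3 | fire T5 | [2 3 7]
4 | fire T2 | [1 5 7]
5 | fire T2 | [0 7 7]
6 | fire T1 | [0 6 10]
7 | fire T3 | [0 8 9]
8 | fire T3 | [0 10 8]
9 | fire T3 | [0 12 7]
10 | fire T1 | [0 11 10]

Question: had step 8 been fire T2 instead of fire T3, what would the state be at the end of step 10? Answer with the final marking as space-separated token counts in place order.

0 9 11

(re-executing from step 8 with the substitution; state before step 8: [0 8 9])
8 | fire T2 | [0 8 9]
9 | fire T3 | [0 10 8]
10 | fire T1 | [0 9 11]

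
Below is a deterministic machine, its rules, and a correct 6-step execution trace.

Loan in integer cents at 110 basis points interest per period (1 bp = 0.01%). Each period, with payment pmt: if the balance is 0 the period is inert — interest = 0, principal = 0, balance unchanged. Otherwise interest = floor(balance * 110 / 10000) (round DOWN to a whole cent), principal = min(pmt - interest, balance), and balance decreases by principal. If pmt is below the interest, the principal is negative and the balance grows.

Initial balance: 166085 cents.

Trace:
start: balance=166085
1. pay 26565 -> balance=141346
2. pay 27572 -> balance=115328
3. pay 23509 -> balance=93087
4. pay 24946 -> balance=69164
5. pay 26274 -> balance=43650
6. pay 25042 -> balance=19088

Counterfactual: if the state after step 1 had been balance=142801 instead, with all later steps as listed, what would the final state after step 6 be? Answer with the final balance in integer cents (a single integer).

20625

state after step 1 := balance=142801
2. pay 27572 -> balance=116799
3. pay 23509 -> balance=94574
4. pay 24946 -> balance=70668
5. pay 26274 -> balance=45171
6. pay 25042 -> balance=20625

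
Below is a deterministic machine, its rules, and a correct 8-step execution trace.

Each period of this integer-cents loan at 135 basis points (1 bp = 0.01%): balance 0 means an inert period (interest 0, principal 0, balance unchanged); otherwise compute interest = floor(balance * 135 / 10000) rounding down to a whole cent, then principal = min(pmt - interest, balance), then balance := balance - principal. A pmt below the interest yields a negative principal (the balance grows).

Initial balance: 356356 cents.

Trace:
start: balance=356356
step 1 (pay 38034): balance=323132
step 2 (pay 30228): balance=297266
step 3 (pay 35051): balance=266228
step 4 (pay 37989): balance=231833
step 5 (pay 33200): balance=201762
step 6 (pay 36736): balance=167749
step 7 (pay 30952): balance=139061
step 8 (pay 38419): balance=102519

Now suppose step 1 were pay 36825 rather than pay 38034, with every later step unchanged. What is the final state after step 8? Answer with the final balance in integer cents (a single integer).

(re-executing from step 1 with the substitution; state before step 1: balance=356356)
step 1 (pay 36825): balance=324341
step 2 (pay 30228): balance=298491
step 3 (pay 35051): balance=267469
step 4 (pay 37989): balance=233090
step 5 (pay 33200): balance=203036
step 6 (pay 36736): balance=169040
step 7 (pay 30952): balance=140370
step 8 (pay 38419): balance=103845

103845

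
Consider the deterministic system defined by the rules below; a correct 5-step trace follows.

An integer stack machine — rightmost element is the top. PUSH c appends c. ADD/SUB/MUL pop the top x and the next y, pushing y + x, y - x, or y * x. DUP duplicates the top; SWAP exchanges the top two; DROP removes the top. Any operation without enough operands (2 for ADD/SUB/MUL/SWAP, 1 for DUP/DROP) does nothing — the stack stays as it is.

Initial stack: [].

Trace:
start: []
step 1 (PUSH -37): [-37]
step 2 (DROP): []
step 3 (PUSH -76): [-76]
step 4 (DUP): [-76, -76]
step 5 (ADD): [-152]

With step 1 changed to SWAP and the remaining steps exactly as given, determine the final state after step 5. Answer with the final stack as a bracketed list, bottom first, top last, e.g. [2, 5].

[-152]

(re-executing from step 1 with the substitution; state before step 1: [])
step 1 (SWAP): []
step 2 (DROP): []
step 3 (PUSH -76): [-76]
step 4 (DUP): [-76, -76]
step 5 (ADD): [-152]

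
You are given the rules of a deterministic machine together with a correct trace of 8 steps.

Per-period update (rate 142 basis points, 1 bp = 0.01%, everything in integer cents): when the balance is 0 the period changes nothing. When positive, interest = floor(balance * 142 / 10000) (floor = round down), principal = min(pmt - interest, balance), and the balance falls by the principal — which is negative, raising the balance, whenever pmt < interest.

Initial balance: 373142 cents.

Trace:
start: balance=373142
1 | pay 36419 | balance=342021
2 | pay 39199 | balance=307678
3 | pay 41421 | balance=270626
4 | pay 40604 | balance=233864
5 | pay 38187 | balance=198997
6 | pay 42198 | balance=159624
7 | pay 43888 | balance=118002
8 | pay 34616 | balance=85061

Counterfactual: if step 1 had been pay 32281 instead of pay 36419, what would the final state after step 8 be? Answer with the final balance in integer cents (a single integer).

89629

(re-executing from step 1 with the substitution; state before step 1: balance=373142)
1 | pay 32281 | balance=346159
2 | pay 39199 | balance=311875
3 | pay 41421 | balance=274882
4 | pay 40604 | balance=238181
5 | pay 38187 | balance=203376
6 | pay 42198 | balance=164065
7 | pay 43888 | balance=122506
8 | pay 34616 | balance=89629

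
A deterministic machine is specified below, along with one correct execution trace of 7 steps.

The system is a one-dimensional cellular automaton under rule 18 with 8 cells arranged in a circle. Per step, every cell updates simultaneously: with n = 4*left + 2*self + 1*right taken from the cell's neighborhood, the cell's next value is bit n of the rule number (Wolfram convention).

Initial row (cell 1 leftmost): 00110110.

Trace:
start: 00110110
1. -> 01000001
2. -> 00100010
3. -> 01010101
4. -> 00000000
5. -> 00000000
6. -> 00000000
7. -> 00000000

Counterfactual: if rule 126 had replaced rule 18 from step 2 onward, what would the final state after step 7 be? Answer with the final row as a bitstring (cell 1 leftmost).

11110111

(re-executing steps 2..7 under rule 126; state before step 2: 01000001)
2. -> 11100011
3. -> 00110110
4. -> 01111111
5. -> 11000001
6. -> 01100011
7. -> 11110111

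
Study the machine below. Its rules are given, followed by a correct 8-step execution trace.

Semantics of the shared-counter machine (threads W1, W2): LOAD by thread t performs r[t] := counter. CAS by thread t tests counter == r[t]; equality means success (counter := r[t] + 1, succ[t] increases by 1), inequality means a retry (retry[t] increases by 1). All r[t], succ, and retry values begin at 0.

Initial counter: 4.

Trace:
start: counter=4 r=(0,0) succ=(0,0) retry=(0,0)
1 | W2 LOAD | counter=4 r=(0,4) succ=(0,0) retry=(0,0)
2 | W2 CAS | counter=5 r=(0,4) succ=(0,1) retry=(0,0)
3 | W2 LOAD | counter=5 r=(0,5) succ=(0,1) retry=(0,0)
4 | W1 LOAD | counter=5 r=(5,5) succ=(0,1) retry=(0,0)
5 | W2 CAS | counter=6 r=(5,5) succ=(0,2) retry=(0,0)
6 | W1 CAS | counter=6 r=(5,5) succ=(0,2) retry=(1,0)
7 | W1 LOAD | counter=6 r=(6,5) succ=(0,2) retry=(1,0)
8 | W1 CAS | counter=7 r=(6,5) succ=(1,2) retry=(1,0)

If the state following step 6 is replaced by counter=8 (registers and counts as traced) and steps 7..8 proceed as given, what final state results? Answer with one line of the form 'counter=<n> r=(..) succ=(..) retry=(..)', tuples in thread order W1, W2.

counter=9 r=(8,5) succ=(1,2) retry=(1,0)

state after step 6 := counter=8 r=(5,5) succ=(0,2) retry=(1,0)
7 | W1 LOAD | counter=8 r=(8,5) succ=(0,2) retry=(1,0)
8 | W1 CAS | counter=9 r=(8,5) succ=(1,2) retry=(1,0)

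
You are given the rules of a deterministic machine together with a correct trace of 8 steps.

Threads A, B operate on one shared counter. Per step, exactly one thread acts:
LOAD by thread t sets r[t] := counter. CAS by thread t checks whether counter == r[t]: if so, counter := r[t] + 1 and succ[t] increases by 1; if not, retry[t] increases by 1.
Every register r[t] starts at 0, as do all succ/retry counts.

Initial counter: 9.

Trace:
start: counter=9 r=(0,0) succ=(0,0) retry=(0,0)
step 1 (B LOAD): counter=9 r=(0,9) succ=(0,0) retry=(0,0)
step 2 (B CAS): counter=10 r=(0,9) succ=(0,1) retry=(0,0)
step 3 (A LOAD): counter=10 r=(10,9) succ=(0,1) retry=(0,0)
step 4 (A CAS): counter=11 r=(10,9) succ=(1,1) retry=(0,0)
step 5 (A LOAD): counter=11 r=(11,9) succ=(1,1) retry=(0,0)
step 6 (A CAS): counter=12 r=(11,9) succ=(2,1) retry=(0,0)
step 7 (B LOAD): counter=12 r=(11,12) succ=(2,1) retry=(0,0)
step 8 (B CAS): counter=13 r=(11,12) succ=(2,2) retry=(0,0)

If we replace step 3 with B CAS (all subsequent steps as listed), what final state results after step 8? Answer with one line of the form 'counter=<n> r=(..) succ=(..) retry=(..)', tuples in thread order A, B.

(re-executing from step 3 with the substitution; state before step 3: counter=10 r=(0,9) succ=(0,1) retry=(0,0))
step 3 (B CAS): counter=10 r=(0,9) succ=(0,1) retry=(0,1)
step 4 (A CAS): counter=10 r=(0,9) succ=(0,1) retry=(1,1)
step 5 (A LOAD): counter=10 r=(10,9) succ=(0,1) retry=(1,1)
step 6 (A CAS): counter=11 r=(10,9) succ=(1,1) retry=(1,1)
step 7 (B LOAD): counter=11 r=(10,11) succ=(1,1) retry=(1,1)
step 8 (B CAS): counter=12 r=(10,11) succ=(1,2) retry=(1,1)

counter=12 r=(10,11) succ=(1,2) retry=(1,1)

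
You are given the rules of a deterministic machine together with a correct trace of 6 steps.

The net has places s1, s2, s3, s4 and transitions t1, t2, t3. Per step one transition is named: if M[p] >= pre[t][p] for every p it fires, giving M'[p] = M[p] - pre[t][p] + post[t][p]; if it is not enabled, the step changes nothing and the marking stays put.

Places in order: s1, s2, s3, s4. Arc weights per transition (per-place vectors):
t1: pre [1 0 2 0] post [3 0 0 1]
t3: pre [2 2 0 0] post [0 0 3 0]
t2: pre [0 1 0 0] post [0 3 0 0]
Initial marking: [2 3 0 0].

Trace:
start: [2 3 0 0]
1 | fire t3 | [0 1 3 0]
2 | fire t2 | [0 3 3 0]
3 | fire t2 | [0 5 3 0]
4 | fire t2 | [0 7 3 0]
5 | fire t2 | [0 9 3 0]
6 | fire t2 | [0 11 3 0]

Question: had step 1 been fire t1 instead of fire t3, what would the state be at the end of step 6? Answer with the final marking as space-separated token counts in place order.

2 13 0 0

(re-executing from step 1 with the substitution; state before step 1: [2 3 0 0])
1 | fire t1 | [2 3 0 0]
2 | fire t2 | [2 5 0 0]
3 | fire t2 | [2 7 0 0]
4 | fire t2 | [2 9 0 0]
5 | fire t2 | [2 11 0 0]
6 | fire t2 | [2 13 0 0]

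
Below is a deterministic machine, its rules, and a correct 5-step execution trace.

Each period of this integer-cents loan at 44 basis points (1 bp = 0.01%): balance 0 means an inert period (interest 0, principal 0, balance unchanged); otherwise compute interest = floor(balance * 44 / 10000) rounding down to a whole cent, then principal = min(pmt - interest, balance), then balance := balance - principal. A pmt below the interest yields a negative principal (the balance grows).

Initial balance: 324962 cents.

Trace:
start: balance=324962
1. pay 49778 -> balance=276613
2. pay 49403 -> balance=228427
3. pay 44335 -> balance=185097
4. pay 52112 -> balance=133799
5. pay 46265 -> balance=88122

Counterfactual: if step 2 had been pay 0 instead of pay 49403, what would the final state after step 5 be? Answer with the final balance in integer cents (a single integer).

138180

(re-executing from step 2 with the substitution; state before step 2: balance=276613)
2. pay 0 -> balance=277830
3. pay 44335 -> balance=234717
4. pay 52112 -> balance=183637
5. pay 46265 -> balance=138180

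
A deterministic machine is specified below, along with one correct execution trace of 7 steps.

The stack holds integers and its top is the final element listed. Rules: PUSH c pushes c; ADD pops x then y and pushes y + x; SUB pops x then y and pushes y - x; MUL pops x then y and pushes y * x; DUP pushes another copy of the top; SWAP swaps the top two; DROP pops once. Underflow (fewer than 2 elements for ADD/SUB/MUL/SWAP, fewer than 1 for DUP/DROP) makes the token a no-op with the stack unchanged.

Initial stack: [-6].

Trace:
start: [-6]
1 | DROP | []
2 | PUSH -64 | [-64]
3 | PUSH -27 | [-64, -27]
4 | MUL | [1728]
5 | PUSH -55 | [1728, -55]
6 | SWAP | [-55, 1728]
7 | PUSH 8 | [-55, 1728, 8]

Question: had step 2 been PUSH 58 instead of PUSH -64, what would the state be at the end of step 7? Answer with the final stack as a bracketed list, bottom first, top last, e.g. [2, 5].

[-55, -1566, 8]

(re-executing from step 2 with the substitution; state before step 2: [])
2 | PUSH 58 | [58]
3 | PUSH -27 | [58, -27]
4 | MUL | [-1566]
5 | PUSH -55 | [-1566, -55]
6 | SWAP | [-55, -1566]
7 | PUSH 8 | [-55, -1566, 8]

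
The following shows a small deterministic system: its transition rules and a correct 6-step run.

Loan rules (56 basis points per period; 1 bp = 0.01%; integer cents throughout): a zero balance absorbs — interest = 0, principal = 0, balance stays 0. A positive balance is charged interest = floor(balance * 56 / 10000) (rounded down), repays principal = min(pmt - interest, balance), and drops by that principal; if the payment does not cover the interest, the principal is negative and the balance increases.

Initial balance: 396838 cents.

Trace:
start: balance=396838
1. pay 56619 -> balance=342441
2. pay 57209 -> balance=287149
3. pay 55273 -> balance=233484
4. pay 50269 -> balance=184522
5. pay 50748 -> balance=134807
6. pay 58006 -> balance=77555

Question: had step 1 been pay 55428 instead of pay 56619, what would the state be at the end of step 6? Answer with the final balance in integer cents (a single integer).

(re-executing from step 1 with the substitution; state before step 1: balance=396838)
1. pay 55428 -> balance=343632
2. pay 57209 -> balance=288347
3. pay 55273 -> balance=234688
4. pay 50269 -> balance=185733
5. pay 50748 -> balance=136025
6. pay 58006 -> balance=78780

78780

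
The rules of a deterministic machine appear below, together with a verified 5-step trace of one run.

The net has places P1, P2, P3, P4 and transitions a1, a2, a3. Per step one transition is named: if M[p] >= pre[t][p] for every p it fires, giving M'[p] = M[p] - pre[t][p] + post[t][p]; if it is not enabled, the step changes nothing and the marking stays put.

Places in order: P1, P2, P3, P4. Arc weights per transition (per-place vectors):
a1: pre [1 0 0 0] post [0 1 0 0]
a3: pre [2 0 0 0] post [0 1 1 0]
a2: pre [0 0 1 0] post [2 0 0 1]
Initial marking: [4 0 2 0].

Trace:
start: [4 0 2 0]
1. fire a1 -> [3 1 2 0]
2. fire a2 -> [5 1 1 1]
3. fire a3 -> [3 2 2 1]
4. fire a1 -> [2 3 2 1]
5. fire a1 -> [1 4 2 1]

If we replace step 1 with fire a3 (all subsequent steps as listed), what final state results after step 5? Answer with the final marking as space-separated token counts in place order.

0 4 3 1

(re-executing from step 1 with the substitution; state before step 1: [4 0 2 0])
1. fire a3 -> [2 1 3 0]
2. fire a2 -> [4 1 2 1]
3. fire a3 -> [2 2 3 1]
4. fire a1 -> [1 3 3 1]
5. fire a1 -> [0 4 3 1]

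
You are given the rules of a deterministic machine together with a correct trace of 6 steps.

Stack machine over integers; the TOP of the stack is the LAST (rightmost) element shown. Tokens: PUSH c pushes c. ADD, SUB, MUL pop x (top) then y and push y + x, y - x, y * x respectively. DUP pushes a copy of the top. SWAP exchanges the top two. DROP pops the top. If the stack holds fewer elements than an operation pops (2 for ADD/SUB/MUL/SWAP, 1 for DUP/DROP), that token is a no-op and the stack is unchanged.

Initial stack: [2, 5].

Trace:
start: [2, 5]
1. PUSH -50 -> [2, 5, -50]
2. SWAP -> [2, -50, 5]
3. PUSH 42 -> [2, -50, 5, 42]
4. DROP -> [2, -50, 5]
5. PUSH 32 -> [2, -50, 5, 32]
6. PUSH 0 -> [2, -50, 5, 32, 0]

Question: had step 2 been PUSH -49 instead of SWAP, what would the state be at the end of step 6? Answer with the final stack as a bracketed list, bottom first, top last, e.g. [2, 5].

(re-executing from step 2 with the substitution; state before step 2: [2, 5, -50])
2. PUSH -49 -> [2, 5, -50, -49]
3. PUSH 42 -> [2, 5, -50, -49, 42]
4. DROP -> [2, 5, -50, -49]
5. PUSH 32 -> [2, 5, -50, -49, 32]
6. PUSH 0 -> [2, 5, -50, -49, 32, 0]

[2, 5, -50, -49, 32, 0]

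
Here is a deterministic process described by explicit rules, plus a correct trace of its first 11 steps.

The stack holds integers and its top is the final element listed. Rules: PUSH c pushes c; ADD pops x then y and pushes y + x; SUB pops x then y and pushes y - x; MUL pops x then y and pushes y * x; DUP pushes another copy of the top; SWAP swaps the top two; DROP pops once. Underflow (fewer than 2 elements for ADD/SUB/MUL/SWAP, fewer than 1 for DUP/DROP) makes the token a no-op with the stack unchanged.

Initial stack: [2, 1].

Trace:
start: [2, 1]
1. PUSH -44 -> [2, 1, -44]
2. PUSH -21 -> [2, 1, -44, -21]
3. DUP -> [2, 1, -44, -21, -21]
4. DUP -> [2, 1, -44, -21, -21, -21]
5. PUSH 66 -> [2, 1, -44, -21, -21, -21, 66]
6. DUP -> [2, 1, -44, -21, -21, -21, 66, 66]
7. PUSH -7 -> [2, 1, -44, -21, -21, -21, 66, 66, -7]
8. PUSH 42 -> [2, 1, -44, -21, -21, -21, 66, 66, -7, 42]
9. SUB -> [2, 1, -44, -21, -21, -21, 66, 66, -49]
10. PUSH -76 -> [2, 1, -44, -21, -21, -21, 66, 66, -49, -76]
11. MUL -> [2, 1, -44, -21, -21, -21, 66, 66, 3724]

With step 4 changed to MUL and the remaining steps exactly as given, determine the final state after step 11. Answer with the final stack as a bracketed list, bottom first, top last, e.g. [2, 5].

(re-executing from step 4 with the substitution; state before step 4: [2, 1, -44, -21, -21])
4. MUL -> [2, 1, -44, 441]
5. PUSH 66 -> [2, 1, -44, 441, 66]
6. DUP -> [2, 1, -44, 441, 66, 66]
7. PUSH -7 -> [2, 1, -44, 441, 66, 66, -7]
8. PUSH 42 -> [2, 1, -44, 441, 66, 66, -7, 42]
9. SUB -> [2, 1, -44, 441, 66, 66, -49]
10. PUSH -76 -> [2, 1, -44, 441, 66, 66, -49, -76]
11. MUL -> [2, 1, -44, 441, 66, 66, 3724]

[2, 1, -44, 441, 66, 66, 3724]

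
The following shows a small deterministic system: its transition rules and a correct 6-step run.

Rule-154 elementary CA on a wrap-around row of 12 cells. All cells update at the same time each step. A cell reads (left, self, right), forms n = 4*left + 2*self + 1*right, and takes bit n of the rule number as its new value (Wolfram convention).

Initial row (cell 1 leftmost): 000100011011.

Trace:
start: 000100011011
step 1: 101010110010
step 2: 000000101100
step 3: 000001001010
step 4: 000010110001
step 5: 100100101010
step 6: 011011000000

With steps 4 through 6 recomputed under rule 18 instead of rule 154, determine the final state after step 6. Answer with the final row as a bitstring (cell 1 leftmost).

011010010000

(re-executing steps 4..6 under rule 18; state before step 4: 000001001010)
step 4: 000010110001
step 5: 100100001010
step 6: 011010010000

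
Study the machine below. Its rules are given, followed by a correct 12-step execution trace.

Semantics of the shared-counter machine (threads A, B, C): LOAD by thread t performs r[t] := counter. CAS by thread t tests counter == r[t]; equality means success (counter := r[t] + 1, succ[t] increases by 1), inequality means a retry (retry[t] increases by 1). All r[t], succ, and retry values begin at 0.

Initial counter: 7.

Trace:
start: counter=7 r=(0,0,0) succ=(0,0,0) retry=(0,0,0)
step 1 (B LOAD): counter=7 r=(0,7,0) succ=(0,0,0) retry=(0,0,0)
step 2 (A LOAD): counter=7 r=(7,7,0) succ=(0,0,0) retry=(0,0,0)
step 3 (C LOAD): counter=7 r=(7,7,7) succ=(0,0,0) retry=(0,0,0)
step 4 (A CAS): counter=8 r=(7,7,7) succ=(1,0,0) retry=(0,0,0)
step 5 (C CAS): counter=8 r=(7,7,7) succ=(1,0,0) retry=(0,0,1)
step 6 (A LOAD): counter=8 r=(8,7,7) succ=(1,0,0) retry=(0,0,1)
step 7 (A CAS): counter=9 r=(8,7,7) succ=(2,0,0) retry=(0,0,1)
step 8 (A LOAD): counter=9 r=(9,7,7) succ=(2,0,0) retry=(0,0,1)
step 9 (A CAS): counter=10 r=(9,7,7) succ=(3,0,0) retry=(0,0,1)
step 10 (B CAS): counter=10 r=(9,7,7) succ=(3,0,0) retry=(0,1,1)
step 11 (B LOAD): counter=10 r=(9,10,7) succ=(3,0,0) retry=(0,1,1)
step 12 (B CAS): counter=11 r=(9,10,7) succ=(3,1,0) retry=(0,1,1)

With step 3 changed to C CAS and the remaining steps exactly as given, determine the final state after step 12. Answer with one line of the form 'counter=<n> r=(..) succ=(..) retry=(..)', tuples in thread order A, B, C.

counter=11 r=(9,10,0) succ=(3,1,0) retry=(0,1,2)

(re-executing from step 3 with the substitution; state before step 3: counter=7 r=(7,7,0) succ=(0,0,0) retry=(0,0,0))
step 3 (C CAS): counter=7 r=(7,7,0) succ=(0,0,0) retry=(0,0,1)
step 4 (A CAS): counter=8 r=(7,7,0) succ=(1,0,0) retry=(0,0,1)
step 5 (C CAS): counter=8 r=(7,7,0) succ=(1,0,0) retry=(0,0,2)
step 6 (A LOAD): counter=8 r=(8,7,0) succ=(1,0,0) retry=(0,0,2)
step 7 (A CAS): counter=9 r=(8,7,0) succ=(2,0,0) retry=(0,0,2)
step 8 (A LOAD): counter=9 r=(9,7,0) succ=(2,0,0) retry=(0,0,2)
step 9 (A CAS): counter=10 r=(9,7,0) succ=(3,0,0) retry=(0,0,2)
step 10 (B CAS): counter=10 r=(9,7,0) succ=(3,0,0) retry=(0,1,2)
step 11 (B LOAD): counter=10 r=(9,10,0) succ=(3,0,0) retry=(0,1,2)
step 12 (B CAS): counter=11 r=(9,10,0) succ=(3,1,0) retry=(0,1,2)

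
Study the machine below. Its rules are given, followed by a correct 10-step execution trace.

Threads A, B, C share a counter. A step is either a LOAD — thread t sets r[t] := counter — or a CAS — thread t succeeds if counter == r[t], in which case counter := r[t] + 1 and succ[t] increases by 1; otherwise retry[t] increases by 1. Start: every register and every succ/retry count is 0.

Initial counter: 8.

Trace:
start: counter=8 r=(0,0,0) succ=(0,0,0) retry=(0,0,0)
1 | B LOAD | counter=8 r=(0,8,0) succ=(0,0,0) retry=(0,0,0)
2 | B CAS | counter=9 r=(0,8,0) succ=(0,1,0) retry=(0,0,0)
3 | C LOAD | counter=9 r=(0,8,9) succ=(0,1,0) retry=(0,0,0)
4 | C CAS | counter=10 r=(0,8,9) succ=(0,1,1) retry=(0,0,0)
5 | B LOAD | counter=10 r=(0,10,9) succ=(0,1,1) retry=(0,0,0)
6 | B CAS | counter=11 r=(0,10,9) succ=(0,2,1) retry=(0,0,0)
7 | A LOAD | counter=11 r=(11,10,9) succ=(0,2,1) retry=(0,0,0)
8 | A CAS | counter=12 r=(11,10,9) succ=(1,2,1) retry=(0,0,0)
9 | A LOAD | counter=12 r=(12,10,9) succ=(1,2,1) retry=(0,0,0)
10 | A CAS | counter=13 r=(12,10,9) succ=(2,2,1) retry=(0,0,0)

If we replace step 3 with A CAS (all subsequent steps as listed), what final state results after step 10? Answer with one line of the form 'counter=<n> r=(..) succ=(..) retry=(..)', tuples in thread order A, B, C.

counter=12 r=(11,9,0) succ=(2,2,0) retry=(1,0,1)

(re-executing from step 3 with the substitution; state before step 3: counter=9 r=(0,8,0) succ=(0,1,0) retry=(0,0,0))
3 | A CAS | counter=9 r=(0,8,0) succ=(0,1,0) retry=(1,0,0)
4 | C CAS | counter=9 r=(0,8,0) succ=(0,1,0) retry=(1,0,1)
5 | B LOAD | counter=9 r=(0,9,0) succ=(0,1,0) retry=(1,0,1)
6 | B CAS | counter=10 r=(0,9,0) succ=(0,2,0) retry=(1,0,1)
7 | A LOAD | counter=10 r=(10,9,0) succ=(0,2,0) retry=(1,0,1)
8 | A CAS | counter=11 r=(10,9,0) succ=(1,2,0) retry=(1,0,1)
9 | A LOAD | counter=11 r=(11,9,0) succ=(1,2,0) retry=(1,0,1)
10 | A CAS | counter=12 r=(11,9,0) succ=(2,2,0) retry=(1,0,1)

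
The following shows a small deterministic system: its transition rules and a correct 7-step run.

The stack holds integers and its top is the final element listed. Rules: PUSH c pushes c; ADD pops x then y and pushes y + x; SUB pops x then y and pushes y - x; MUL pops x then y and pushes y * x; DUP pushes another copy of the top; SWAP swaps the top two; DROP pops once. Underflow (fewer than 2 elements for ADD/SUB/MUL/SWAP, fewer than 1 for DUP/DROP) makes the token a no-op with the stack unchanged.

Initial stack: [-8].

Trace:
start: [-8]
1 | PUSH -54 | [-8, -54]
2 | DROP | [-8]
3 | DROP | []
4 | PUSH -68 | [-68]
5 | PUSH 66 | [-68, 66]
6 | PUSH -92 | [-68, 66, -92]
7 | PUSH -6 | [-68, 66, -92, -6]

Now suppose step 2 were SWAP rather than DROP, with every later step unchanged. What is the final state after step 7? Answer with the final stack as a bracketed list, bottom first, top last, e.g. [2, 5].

(re-executing from step 2 with the substitution; state before step 2: [-8, -54])
2 | SWAP | [-54, -8]
3 | DROP | [-54]
4 | PUSH -68 | [-54, -68]
5 | PUSH 66 | [-54, -68, 66]
6 | PUSH -92 | [-54, -68, 66, -92]
7 | PUSH -6 | [-54, -68, 66, -92, -6]

[-54, -68, 66, -92, -6]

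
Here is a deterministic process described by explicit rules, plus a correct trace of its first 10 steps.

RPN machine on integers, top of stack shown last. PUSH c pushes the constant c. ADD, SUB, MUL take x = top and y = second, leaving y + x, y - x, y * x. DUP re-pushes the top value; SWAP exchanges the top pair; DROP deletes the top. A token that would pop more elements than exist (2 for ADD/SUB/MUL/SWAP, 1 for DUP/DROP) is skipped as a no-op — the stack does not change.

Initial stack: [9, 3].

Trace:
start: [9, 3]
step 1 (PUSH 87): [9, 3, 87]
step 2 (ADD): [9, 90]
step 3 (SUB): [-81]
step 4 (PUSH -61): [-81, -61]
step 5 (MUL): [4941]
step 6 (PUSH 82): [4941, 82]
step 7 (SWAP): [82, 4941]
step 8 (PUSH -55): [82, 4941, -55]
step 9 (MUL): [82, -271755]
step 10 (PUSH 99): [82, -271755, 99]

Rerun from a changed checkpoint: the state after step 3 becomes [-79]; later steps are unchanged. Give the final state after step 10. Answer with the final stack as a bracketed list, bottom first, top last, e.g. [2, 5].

state after step 3 := [-79]
step 4 (PUSH -61): [-79, -61]
step 5 (MUL): [4819]
step 6 (PUSH 82): [4819, 82]
step 7 (SWAP): [82, 4819]
step 8 (PUSH -55): [82, 4819, -55]
step 9 (MUL): [82, -265045]
step 10 (PUSH 99): [82, -265045, 99]

[82, -265045, 99]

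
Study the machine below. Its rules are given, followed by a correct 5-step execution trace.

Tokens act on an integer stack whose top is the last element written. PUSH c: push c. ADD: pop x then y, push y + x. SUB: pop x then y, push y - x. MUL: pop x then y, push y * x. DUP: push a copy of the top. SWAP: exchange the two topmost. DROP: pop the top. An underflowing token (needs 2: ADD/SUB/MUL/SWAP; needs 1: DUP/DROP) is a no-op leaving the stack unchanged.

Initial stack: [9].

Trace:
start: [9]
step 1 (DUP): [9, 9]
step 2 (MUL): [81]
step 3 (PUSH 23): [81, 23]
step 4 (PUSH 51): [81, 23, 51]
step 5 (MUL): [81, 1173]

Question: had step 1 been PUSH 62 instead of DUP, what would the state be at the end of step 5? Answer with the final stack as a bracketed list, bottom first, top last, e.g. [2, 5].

[558, 1173]

(re-executing from step 1 with the substitution; state before step 1: [9])
step 1 (PUSH 62): [9, 62]
step 2 (MUL): [558]
step 3 (PUSH 23): [558, 23]
step 4 (PUSH 51): [558, 23, 51]
step 5 (MUL): [558, 1173]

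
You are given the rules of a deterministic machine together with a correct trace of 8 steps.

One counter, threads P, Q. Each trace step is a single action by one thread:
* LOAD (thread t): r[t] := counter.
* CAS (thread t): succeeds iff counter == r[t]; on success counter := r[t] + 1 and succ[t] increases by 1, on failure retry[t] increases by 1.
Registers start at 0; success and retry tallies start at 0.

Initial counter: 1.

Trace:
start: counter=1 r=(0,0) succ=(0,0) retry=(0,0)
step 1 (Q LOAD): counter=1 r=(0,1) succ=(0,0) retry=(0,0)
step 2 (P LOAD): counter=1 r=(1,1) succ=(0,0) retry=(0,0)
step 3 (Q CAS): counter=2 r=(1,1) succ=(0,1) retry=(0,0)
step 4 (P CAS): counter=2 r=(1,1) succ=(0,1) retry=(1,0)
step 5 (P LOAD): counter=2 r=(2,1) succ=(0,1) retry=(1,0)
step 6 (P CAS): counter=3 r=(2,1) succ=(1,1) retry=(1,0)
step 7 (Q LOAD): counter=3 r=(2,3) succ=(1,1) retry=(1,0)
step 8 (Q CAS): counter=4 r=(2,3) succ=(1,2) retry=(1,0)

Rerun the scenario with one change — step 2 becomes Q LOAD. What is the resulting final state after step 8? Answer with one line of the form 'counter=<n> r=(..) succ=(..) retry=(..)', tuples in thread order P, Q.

(re-executing from step 2 with the substitution; state before step 2: counter=1 r=(0,1) succ=(0,0) retry=(0,0))
step 2 (Q LOAD): counter=1 r=(0,1) succ=(0,0) retry=(0,0)
step 3 (Q CAS): counter=2 r=(0,1) succ=(0,1) retry=(0,0)
step 4 (P CAS): counter=2 r=(0,1) succ=(0,1) retry=(1,0)
step 5 (P LOAD): counter=2 r=(2,1) succ=(0,1) retry=(1,0)
step 6 (P CAS): counter=3 r=(2,1) succ=(1,1) retry=(1,0)
step 7 (Q LOAD): counter=3 r=(2,3) succ=(1,1) retry=(1,0)
step 8 (Q CAS): counter=4 r=(2,3) succ=(1,2) retry=(1,0)

counter=4 r=(2,3) succ=(1,2) retry=(1,0)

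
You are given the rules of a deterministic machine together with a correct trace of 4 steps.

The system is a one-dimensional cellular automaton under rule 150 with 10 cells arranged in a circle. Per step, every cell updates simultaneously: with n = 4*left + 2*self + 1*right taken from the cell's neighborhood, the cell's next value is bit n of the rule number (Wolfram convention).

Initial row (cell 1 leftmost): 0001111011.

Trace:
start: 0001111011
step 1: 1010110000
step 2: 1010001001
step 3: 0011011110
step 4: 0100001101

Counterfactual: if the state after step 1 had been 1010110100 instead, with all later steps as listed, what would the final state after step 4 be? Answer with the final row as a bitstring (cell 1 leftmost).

1100111000

state after step 1 := 1010110100
step 2: 1010000111
step 3: 0011001011
step 4: 1100111000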